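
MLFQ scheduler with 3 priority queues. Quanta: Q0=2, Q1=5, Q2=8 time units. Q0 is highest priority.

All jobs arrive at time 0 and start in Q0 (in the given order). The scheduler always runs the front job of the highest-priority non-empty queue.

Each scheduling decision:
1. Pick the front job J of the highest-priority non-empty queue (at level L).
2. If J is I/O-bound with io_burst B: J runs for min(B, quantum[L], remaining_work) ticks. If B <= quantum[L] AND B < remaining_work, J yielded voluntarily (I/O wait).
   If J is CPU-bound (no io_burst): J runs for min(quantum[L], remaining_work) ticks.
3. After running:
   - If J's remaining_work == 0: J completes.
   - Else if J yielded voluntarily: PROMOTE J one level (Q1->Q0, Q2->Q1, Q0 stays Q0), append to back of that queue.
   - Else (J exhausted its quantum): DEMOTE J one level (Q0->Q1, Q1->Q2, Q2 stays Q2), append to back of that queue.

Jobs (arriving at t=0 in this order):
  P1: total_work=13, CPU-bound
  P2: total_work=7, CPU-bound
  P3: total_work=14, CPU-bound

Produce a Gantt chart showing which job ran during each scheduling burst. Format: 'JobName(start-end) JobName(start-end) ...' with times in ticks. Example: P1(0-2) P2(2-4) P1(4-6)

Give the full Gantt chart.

t=0-2: P1@Q0 runs 2, rem=11, quantum used, demote→Q1. Q0=[P2,P3] Q1=[P1] Q2=[]
t=2-4: P2@Q0 runs 2, rem=5, quantum used, demote→Q1. Q0=[P3] Q1=[P1,P2] Q2=[]
t=4-6: P3@Q0 runs 2, rem=12, quantum used, demote→Q1. Q0=[] Q1=[P1,P2,P3] Q2=[]
t=6-11: P1@Q1 runs 5, rem=6, quantum used, demote→Q2. Q0=[] Q1=[P2,P3] Q2=[P1]
t=11-16: P2@Q1 runs 5, rem=0, completes. Q0=[] Q1=[P3] Q2=[P1]
t=16-21: P3@Q1 runs 5, rem=7, quantum used, demote→Q2. Q0=[] Q1=[] Q2=[P1,P3]
t=21-27: P1@Q2 runs 6, rem=0, completes. Q0=[] Q1=[] Q2=[P3]
t=27-34: P3@Q2 runs 7, rem=0, completes. Q0=[] Q1=[] Q2=[]

Answer: P1(0-2) P2(2-4) P3(4-6) P1(6-11) P2(11-16) P3(16-21) P1(21-27) P3(27-34)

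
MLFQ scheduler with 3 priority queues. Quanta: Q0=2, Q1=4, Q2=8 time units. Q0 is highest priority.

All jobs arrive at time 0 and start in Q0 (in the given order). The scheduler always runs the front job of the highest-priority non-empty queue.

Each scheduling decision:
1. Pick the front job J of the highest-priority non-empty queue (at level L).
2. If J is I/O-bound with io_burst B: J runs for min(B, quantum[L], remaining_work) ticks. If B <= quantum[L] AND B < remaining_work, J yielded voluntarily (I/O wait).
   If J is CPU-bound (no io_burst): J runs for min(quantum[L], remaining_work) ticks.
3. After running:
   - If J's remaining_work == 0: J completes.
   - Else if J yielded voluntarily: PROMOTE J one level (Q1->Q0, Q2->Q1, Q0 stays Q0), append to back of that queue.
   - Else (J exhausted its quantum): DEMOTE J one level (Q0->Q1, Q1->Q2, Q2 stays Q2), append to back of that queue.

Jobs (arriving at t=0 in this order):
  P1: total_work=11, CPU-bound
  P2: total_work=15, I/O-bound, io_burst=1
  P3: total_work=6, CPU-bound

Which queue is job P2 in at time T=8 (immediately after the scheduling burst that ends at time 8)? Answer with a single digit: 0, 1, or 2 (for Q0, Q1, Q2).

Answer: 0

Derivation:
t=0-2: P1@Q0 runs 2, rem=9, quantum used, demote→Q1. Q0=[P2,P3] Q1=[P1] Q2=[]
t=2-3: P2@Q0 runs 1, rem=14, I/O yield, promote→Q0. Q0=[P3,P2] Q1=[P1] Q2=[]
t=3-5: P3@Q0 runs 2, rem=4, quantum used, demote→Q1. Q0=[P2] Q1=[P1,P3] Q2=[]
t=5-6: P2@Q0 runs 1, rem=13, I/O yield, promote→Q0. Q0=[P2] Q1=[P1,P3] Q2=[]
t=6-7: P2@Q0 runs 1, rem=12, I/O yield, promote→Q0. Q0=[P2] Q1=[P1,P3] Q2=[]
t=7-8: P2@Q0 runs 1, rem=11, I/O yield, promote→Q0. Q0=[P2] Q1=[P1,P3] Q2=[]
t=8-9: P2@Q0 runs 1, rem=10, I/O yield, promote→Q0. Q0=[P2] Q1=[P1,P3] Q2=[]
t=9-10: P2@Q0 runs 1, rem=9, I/O yield, promote→Q0. Q0=[P2] Q1=[P1,P3] Q2=[]
t=10-11: P2@Q0 runs 1, rem=8, I/O yield, promote→Q0. Q0=[P2] Q1=[P1,P3] Q2=[]
t=11-12: P2@Q0 runs 1, rem=7, I/O yield, promote→Q0. Q0=[P2] Q1=[P1,P3] Q2=[]
t=12-13: P2@Q0 runs 1, rem=6, I/O yield, promote→Q0. Q0=[P2] Q1=[P1,P3] Q2=[]
t=13-14: P2@Q0 runs 1, rem=5, I/O yield, promote→Q0. Q0=[P2] Q1=[P1,P3] Q2=[]
t=14-15: P2@Q0 runs 1, rem=4, I/O yield, promote→Q0. Q0=[P2] Q1=[P1,P3] Q2=[]
t=15-16: P2@Q0 runs 1, rem=3, I/O yield, promote→Q0. Q0=[P2] Q1=[P1,P3] Q2=[]
t=16-17: P2@Q0 runs 1, rem=2, I/O yield, promote→Q0. Q0=[P2] Q1=[P1,P3] Q2=[]
t=17-18: P2@Q0 runs 1, rem=1, I/O yield, promote→Q0. Q0=[P2] Q1=[P1,P3] Q2=[]
t=18-19: P2@Q0 runs 1, rem=0, completes. Q0=[] Q1=[P1,P3] Q2=[]
t=19-23: P1@Q1 runs 4, rem=5, quantum used, demote→Q2. Q0=[] Q1=[P3] Q2=[P1]
t=23-27: P3@Q1 runs 4, rem=0, completes. Q0=[] Q1=[] Q2=[P1]
t=27-32: P1@Q2 runs 5, rem=0, completes. Q0=[] Q1=[] Q2=[]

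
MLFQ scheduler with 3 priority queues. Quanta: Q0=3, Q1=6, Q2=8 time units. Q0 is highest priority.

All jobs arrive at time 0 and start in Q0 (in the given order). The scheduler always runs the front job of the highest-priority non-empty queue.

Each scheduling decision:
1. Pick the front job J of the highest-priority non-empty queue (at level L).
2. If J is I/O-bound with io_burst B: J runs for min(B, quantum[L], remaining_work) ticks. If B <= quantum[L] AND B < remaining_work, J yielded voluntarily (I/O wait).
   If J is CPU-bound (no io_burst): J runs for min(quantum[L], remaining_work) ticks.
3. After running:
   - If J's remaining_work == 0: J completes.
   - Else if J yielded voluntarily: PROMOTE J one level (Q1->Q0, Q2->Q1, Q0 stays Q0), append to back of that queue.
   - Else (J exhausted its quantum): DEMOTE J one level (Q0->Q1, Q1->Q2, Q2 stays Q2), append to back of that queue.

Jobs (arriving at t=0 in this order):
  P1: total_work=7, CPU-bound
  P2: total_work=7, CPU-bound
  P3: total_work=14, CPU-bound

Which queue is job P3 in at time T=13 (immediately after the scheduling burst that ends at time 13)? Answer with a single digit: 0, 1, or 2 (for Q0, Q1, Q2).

t=0-3: P1@Q0 runs 3, rem=4, quantum used, demote→Q1. Q0=[P2,P3] Q1=[P1] Q2=[]
t=3-6: P2@Q0 runs 3, rem=4, quantum used, demote→Q1. Q0=[P3] Q1=[P1,P2] Q2=[]
t=6-9: P3@Q0 runs 3, rem=11, quantum used, demote→Q1. Q0=[] Q1=[P1,P2,P3] Q2=[]
t=9-13: P1@Q1 runs 4, rem=0, completes. Q0=[] Q1=[P2,P3] Q2=[]
t=13-17: P2@Q1 runs 4, rem=0, completes. Q0=[] Q1=[P3] Q2=[]
t=17-23: P3@Q1 runs 6, rem=5, quantum used, demote→Q2. Q0=[] Q1=[] Q2=[P3]
t=23-28: P3@Q2 runs 5, rem=0, completes. Q0=[] Q1=[] Q2=[]

Answer: 1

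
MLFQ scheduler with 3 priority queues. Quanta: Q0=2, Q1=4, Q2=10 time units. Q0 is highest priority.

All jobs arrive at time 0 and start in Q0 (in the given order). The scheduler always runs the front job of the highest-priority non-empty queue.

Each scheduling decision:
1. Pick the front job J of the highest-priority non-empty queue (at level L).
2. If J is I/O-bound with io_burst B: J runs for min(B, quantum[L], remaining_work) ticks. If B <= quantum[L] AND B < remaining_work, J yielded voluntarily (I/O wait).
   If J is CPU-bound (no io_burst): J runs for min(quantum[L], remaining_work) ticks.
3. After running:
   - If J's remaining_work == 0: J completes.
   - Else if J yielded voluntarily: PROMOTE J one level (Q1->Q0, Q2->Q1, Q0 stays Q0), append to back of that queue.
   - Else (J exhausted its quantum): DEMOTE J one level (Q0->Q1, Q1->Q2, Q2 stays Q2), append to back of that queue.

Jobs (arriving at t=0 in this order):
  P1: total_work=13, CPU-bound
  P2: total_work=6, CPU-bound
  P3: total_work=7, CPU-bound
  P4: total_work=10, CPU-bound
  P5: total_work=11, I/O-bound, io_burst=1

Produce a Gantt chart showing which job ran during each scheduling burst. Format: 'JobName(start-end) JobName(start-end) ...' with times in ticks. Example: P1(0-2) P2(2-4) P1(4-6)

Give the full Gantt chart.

t=0-2: P1@Q0 runs 2, rem=11, quantum used, demote→Q1. Q0=[P2,P3,P4,P5] Q1=[P1] Q2=[]
t=2-4: P2@Q0 runs 2, rem=4, quantum used, demote→Q1. Q0=[P3,P4,P5] Q1=[P1,P2] Q2=[]
t=4-6: P3@Q0 runs 2, rem=5, quantum used, demote→Q1. Q0=[P4,P5] Q1=[P1,P2,P3] Q2=[]
t=6-8: P4@Q0 runs 2, rem=8, quantum used, demote→Q1. Q0=[P5] Q1=[P1,P2,P3,P4] Q2=[]
t=8-9: P5@Q0 runs 1, rem=10, I/O yield, promote→Q0. Q0=[P5] Q1=[P1,P2,P3,P4] Q2=[]
t=9-10: P5@Q0 runs 1, rem=9, I/O yield, promote→Q0. Q0=[P5] Q1=[P1,P2,P3,P4] Q2=[]
t=10-11: P5@Q0 runs 1, rem=8, I/O yield, promote→Q0. Q0=[P5] Q1=[P1,P2,P3,P4] Q2=[]
t=11-12: P5@Q0 runs 1, rem=7, I/O yield, promote→Q0. Q0=[P5] Q1=[P1,P2,P3,P4] Q2=[]
t=12-13: P5@Q0 runs 1, rem=6, I/O yield, promote→Q0. Q0=[P5] Q1=[P1,P2,P3,P4] Q2=[]
t=13-14: P5@Q0 runs 1, rem=5, I/O yield, promote→Q0. Q0=[P5] Q1=[P1,P2,P3,P4] Q2=[]
t=14-15: P5@Q0 runs 1, rem=4, I/O yield, promote→Q0. Q0=[P5] Q1=[P1,P2,P3,P4] Q2=[]
t=15-16: P5@Q0 runs 1, rem=3, I/O yield, promote→Q0. Q0=[P5] Q1=[P1,P2,P3,P4] Q2=[]
t=16-17: P5@Q0 runs 1, rem=2, I/O yield, promote→Q0. Q0=[P5] Q1=[P1,P2,P3,P4] Q2=[]
t=17-18: P5@Q0 runs 1, rem=1, I/O yield, promote→Q0. Q0=[P5] Q1=[P1,P2,P3,P4] Q2=[]
t=18-19: P5@Q0 runs 1, rem=0, completes. Q0=[] Q1=[P1,P2,P3,P4] Q2=[]
t=19-23: P1@Q1 runs 4, rem=7, quantum used, demote→Q2. Q0=[] Q1=[P2,P3,P4] Q2=[P1]
t=23-27: P2@Q1 runs 4, rem=0, completes. Q0=[] Q1=[P3,P4] Q2=[P1]
t=27-31: P3@Q1 runs 4, rem=1, quantum used, demote→Q2. Q0=[] Q1=[P4] Q2=[P1,P3]
t=31-35: P4@Q1 runs 4, rem=4, quantum used, demote→Q2. Q0=[] Q1=[] Q2=[P1,P3,P4]
t=35-42: P1@Q2 runs 7, rem=0, completes. Q0=[] Q1=[] Q2=[P3,P4]
t=42-43: P3@Q2 runs 1, rem=0, completes. Q0=[] Q1=[] Q2=[P4]
t=43-47: P4@Q2 runs 4, rem=0, completes. Q0=[] Q1=[] Q2=[]

Answer: P1(0-2) P2(2-4) P3(4-6) P4(6-8) P5(8-9) P5(9-10) P5(10-11) P5(11-12) P5(12-13) P5(13-14) P5(14-15) P5(15-16) P5(16-17) P5(17-18) P5(18-19) P1(19-23) P2(23-27) P3(27-31) P4(31-35) P1(35-42) P3(42-43) P4(43-47)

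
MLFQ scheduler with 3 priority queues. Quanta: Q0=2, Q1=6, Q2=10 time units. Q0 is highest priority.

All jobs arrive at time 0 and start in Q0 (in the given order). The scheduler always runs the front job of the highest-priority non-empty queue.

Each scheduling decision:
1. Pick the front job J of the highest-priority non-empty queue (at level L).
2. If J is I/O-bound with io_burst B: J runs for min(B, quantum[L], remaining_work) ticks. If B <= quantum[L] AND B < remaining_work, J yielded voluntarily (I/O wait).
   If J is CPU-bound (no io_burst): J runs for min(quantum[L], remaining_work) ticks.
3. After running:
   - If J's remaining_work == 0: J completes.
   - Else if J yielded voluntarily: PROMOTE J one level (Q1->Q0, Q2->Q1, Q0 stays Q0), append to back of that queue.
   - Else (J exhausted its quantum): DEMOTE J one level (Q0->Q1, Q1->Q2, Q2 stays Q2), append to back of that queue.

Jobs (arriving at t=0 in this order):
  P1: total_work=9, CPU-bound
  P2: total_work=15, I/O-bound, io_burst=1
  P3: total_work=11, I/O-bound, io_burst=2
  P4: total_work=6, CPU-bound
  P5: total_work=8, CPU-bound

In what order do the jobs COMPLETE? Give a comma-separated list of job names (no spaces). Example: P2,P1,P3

t=0-2: P1@Q0 runs 2, rem=7, quantum used, demote→Q1. Q0=[P2,P3,P4,P5] Q1=[P1] Q2=[]
t=2-3: P2@Q0 runs 1, rem=14, I/O yield, promote→Q0. Q0=[P3,P4,P5,P2] Q1=[P1] Q2=[]
t=3-5: P3@Q0 runs 2, rem=9, I/O yield, promote→Q0. Q0=[P4,P5,P2,P3] Q1=[P1] Q2=[]
t=5-7: P4@Q0 runs 2, rem=4, quantum used, demote→Q1. Q0=[P5,P2,P3] Q1=[P1,P4] Q2=[]
t=7-9: P5@Q0 runs 2, rem=6, quantum used, demote→Q1. Q0=[P2,P3] Q1=[P1,P4,P5] Q2=[]
t=9-10: P2@Q0 runs 1, rem=13, I/O yield, promote→Q0. Q0=[P3,P2] Q1=[P1,P4,P5] Q2=[]
t=10-12: P3@Q0 runs 2, rem=7, I/O yield, promote→Q0. Q0=[P2,P3] Q1=[P1,P4,P5] Q2=[]
t=12-13: P2@Q0 runs 1, rem=12, I/O yield, promote→Q0. Q0=[P3,P2] Q1=[P1,P4,P5] Q2=[]
t=13-15: P3@Q0 runs 2, rem=5, I/O yield, promote→Q0. Q0=[P2,P3] Q1=[P1,P4,P5] Q2=[]
t=15-16: P2@Q0 runs 1, rem=11, I/O yield, promote→Q0. Q0=[P3,P2] Q1=[P1,P4,P5] Q2=[]
t=16-18: P3@Q0 runs 2, rem=3, I/O yield, promote→Q0. Q0=[P2,P3] Q1=[P1,P4,P5] Q2=[]
t=18-19: P2@Q0 runs 1, rem=10, I/O yield, promote→Q0. Q0=[P3,P2] Q1=[P1,P4,P5] Q2=[]
t=19-21: P3@Q0 runs 2, rem=1, I/O yield, promote→Q0. Q0=[P2,P3] Q1=[P1,P4,P5] Q2=[]
t=21-22: P2@Q0 runs 1, rem=9, I/O yield, promote→Q0. Q0=[P3,P2] Q1=[P1,P4,P5] Q2=[]
t=22-23: P3@Q0 runs 1, rem=0, completes. Q0=[P2] Q1=[P1,P4,P5] Q2=[]
t=23-24: P2@Q0 runs 1, rem=8, I/O yield, promote→Q0. Q0=[P2] Q1=[P1,P4,P5] Q2=[]
t=24-25: P2@Q0 runs 1, rem=7, I/O yield, promote→Q0. Q0=[P2] Q1=[P1,P4,P5] Q2=[]
t=25-26: P2@Q0 runs 1, rem=6, I/O yield, promote→Q0. Q0=[P2] Q1=[P1,P4,P5] Q2=[]
t=26-27: P2@Q0 runs 1, rem=5, I/O yield, promote→Q0. Q0=[P2] Q1=[P1,P4,P5] Q2=[]
t=27-28: P2@Q0 runs 1, rem=4, I/O yield, promote→Q0. Q0=[P2] Q1=[P1,P4,P5] Q2=[]
t=28-29: P2@Q0 runs 1, rem=3, I/O yield, promote→Q0. Q0=[P2] Q1=[P1,P4,P5] Q2=[]
t=29-30: P2@Q0 runs 1, rem=2, I/O yield, promote→Q0. Q0=[P2] Q1=[P1,P4,P5] Q2=[]
t=30-31: P2@Q0 runs 1, rem=1, I/O yield, promote→Q0. Q0=[P2] Q1=[P1,P4,P5] Q2=[]
t=31-32: P2@Q0 runs 1, rem=0, completes. Q0=[] Q1=[P1,P4,P5] Q2=[]
t=32-38: P1@Q1 runs 6, rem=1, quantum used, demote→Q2. Q0=[] Q1=[P4,P5] Q2=[P1]
t=38-42: P4@Q1 runs 4, rem=0, completes. Q0=[] Q1=[P5] Q2=[P1]
t=42-48: P5@Q1 runs 6, rem=0, completes. Q0=[] Q1=[] Q2=[P1]
t=48-49: P1@Q2 runs 1, rem=0, completes. Q0=[] Q1=[] Q2=[]

Answer: P3,P2,P4,P5,P1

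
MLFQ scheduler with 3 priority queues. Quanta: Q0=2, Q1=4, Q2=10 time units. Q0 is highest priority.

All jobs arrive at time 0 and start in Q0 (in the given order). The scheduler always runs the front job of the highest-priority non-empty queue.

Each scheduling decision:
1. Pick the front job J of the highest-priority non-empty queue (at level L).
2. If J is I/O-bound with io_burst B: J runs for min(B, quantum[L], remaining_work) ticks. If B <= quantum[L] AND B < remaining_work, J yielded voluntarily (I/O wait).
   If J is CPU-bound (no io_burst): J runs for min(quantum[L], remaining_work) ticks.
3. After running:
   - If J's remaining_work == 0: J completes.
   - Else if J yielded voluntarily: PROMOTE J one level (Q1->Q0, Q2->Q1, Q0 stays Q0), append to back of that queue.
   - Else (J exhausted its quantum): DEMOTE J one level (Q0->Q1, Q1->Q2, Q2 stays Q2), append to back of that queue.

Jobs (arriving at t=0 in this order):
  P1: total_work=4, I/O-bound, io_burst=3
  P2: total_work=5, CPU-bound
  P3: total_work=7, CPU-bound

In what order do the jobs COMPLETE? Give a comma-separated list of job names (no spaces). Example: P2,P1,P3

Answer: P1,P2,P3

Derivation:
t=0-2: P1@Q0 runs 2, rem=2, quantum used, demote→Q1. Q0=[P2,P3] Q1=[P1] Q2=[]
t=2-4: P2@Q0 runs 2, rem=3, quantum used, demote→Q1. Q0=[P3] Q1=[P1,P2] Q2=[]
t=4-6: P3@Q0 runs 2, rem=5, quantum used, demote→Q1. Q0=[] Q1=[P1,P2,P3] Q2=[]
t=6-8: P1@Q1 runs 2, rem=0, completes. Q0=[] Q1=[P2,P3] Q2=[]
t=8-11: P2@Q1 runs 3, rem=0, completes. Q0=[] Q1=[P3] Q2=[]
t=11-15: P3@Q1 runs 4, rem=1, quantum used, demote→Q2. Q0=[] Q1=[] Q2=[P3]
t=15-16: P3@Q2 runs 1, rem=0, completes. Q0=[] Q1=[] Q2=[]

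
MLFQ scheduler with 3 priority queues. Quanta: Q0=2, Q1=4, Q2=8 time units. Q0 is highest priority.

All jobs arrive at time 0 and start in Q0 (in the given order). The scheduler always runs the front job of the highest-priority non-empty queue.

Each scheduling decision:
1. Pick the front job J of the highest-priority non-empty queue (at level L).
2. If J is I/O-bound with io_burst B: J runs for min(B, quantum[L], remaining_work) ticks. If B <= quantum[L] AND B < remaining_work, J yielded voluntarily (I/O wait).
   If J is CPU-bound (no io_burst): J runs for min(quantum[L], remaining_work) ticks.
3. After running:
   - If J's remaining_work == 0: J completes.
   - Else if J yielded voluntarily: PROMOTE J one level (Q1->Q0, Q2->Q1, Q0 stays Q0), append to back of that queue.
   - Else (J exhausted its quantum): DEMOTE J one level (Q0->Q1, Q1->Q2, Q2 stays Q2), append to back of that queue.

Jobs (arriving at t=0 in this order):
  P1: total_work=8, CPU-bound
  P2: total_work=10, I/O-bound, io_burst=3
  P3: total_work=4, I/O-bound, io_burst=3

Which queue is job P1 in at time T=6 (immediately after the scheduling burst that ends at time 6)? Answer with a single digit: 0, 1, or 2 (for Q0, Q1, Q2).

Answer: 1

Derivation:
t=0-2: P1@Q0 runs 2, rem=6, quantum used, demote→Q1. Q0=[P2,P3] Q1=[P1] Q2=[]
t=2-4: P2@Q0 runs 2, rem=8, quantum used, demote→Q1. Q0=[P3] Q1=[P1,P2] Q2=[]
t=4-6: P3@Q0 runs 2, rem=2, quantum used, demote→Q1. Q0=[] Q1=[P1,P2,P3] Q2=[]
t=6-10: P1@Q1 runs 4, rem=2, quantum used, demote→Q2. Q0=[] Q1=[P2,P3] Q2=[P1]
t=10-13: P2@Q1 runs 3, rem=5, I/O yield, promote→Q0. Q0=[P2] Q1=[P3] Q2=[P1]
t=13-15: P2@Q0 runs 2, rem=3, quantum used, demote→Q1. Q0=[] Q1=[P3,P2] Q2=[P1]
t=15-17: P3@Q1 runs 2, rem=0, completes. Q0=[] Q1=[P2] Q2=[P1]
t=17-20: P2@Q1 runs 3, rem=0, completes. Q0=[] Q1=[] Q2=[P1]
t=20-22: P1@Q2 runs 2, rem=0, completes. Q0=[] Q1=[] Q2=[]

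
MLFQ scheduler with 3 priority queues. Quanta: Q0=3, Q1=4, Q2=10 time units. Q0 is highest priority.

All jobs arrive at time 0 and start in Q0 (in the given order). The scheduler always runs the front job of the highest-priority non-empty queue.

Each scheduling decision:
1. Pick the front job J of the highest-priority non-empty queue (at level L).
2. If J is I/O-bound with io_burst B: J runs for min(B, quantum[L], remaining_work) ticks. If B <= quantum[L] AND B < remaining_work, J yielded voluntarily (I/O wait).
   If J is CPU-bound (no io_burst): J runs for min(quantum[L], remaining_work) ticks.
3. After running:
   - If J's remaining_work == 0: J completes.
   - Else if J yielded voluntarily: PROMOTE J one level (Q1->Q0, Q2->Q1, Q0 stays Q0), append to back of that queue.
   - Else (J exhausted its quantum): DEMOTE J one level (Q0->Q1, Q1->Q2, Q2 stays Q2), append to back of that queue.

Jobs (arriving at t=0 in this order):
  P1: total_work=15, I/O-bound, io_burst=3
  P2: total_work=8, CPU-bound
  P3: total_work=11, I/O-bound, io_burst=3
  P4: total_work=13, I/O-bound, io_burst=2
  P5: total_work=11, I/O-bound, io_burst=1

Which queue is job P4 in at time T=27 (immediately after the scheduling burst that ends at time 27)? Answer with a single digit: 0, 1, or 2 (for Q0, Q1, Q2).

Answer: 0

Derivation:
t=0-3: P1@Q0 runs 3, rem=12, I/O yield, promote→Q0. Q0=[P2,P3,P4,P5,P1] Q1=[] Q2=[]
t=3-6: P2@Q0 runs 3, rem=5, quantum used, demote→Q1. Q0=[P3,P4,P5,P1] Q1=[P2] Q2=[]
t=6-9: P3@Q0 runs 3, rem=8, I/O yield, promote→Q0. Q0=[P4,P5,P1,P3] Q1=[P2] Q2=[]
t=9-11: P4@Q0 runs 2, rem=11, I/O yield, promote→Q0. Q0=[P5,P1,P3,P4] Q1=[P2] Q2=[]
t=11-12: P5@Q0 runs 1, rem=10, I/O yield, promote→Q0. Q0=[P1,P3,P4,P5] Q1=[P2] Q2=[]
t=12-15: P1@Q0 runs 3, rem=9, I/O yield, promote→Q0. Q0=[P3,P4,P5,P1] Q1=[P2] Q2=[]
t=15-18: P3@Q0 runs 3, rem=5, I/O yield, promote→Q0. Q0=[P4,P5,P1,P3] Q1=[P2] Q2=[]
t=18-20: P4@Q0 runs 2, rem=9, I/O yield, promote→Q0. Q0=[P5,P1,P3,P4] Q1=[P2] Q2=[]
t=20-21: P5@Q0 runs 1, rem=9, I/O yield, promote→Q0. Q0=[P1,P3,P4,P5] Q1=[P2] Q2=[]
t=21-24: P1@Q0 runs 3, rem=6, I/O yield, promote→Q0. Q0=[P3,P4,P5,P1] Q1=[P2] Q2=[]
t=24-27: P3@Q0 runs 3, rem=2, I/O yield, promote→Q0. Q0=[P4,P5,P1,P3] Q1=[P2] Q2=[]
t=27-29: P4@Q0 runs 2, rem=7, I/O yield, promote→Q0. Q0=[P5,P1,P3,P4] Q1=[P2] Q2=[]
t=29-30: P5@Q0 runs 1, rem=8, I/O yield, promote→Q0. Q0=[P1,P3,P4,P5] Q1=[P2] Q2=[]
t=30-33: P1@Q0 runs 3, rem=3, I/O yield, promote→Q0. Q0=[P3,P4,P5,P1] Q1=[P2] Q2=[]
t=33-35: P3@Q0 runs 2, rem=0, completes. Q0=[P4,P5,P1] Q1=[P2] Q2=[]
t=35-37: P4@Q0 runs 2, rem=5, I/O yield, promote→Q0. Q0=[P5,P1,P4] Q1=[P2] Q2=[]
t=37-38: P5@Q0 runs 1, rem=7, I/O yield, promote→Q0. Q0=[P1,P4,P5] Q1=[P2] Q2=[]
t=38-41: P1@Q0 runs 3, rem=0, completes. Q0=[P4,P5] Q1=[P2] Q2=[]
t=41-43: P4@Q0 runs 2, rem=3, I/O yield, promote→Q0. Q0=[P5,P4] Q1=[P2] Q2=[]
t=43-44: P5@Q0 runs 1, rem=6, I/O yield, promote→Q0. Q0=[P4,P5] Q1=[P2] Q2=[]
t=44-46: P4@Q0 runs 2, rem=1, I/O yield, promote→Q0. Q0=[P5,P4] Q1=[P2] Q2=[]
t=46-47: P5@Q0 runs 1, rem=5, I/O yield, promote→Q0. Q0=[P4,P5] Q1=[P2] Q2=[]
t=47-48: P4@Q0 runs 1, rem=0, completes. Q0=[P5] Q1=[P2] Q2=[]
t=48-49: P5@Q0 runs 1, rem=4, I/O yield, promote→Q0. Q0=[P5] Q1=[P2] Q2=[]
t=49-50: P5@Q0 runs 1, rem=3, I/O yield, promote→Q0. Q0=[P5] Q1=[P2] Q2=[]
t=50-51: P5@Q0 runs 1, rem=2, I/O yield, promote→Q0. Q0=[P5] Q1=[P2] Q2=[]
t=51-52: P5@Q0 runs 1, rem=1, I/O yield, promote→Q0. Q0=[P5] Q1=[P2] Q2=[]
t=52-53: P5@Q0 runs 1, rem=0, completes. Q0=[] Q1=[P2] Q2=[]
t=53-57: P2@Q1 runs 4, rem=1, quantum used, demote→Q2. Q0=[] Q1=[] Q2=[P2]
t=57-58: P2@Q2 runs 1, rem=0, completes. Q0=[] Q1=[] Q2=[]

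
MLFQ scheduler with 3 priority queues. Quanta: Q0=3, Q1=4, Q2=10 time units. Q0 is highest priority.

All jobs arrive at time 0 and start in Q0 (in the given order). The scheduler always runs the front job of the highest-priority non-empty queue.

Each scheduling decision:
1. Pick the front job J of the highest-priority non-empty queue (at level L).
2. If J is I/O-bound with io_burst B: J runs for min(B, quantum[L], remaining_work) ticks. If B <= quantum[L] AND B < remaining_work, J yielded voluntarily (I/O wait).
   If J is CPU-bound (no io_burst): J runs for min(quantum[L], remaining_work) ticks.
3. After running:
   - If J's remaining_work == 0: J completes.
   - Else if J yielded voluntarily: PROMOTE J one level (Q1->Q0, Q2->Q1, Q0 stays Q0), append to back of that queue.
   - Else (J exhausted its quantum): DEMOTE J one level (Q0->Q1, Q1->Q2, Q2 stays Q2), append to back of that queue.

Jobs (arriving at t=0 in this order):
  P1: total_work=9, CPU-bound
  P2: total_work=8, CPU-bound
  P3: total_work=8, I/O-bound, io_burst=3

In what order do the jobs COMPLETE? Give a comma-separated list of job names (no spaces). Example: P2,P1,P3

Answer: P3,P1,P2

Derivation:
t=0-3: P1@Q0 runs 3, rem=6, quantum used, demote→Q1. Q0=[P2,P3] Q1=[P1] Q2=[]
t=3-6: P2@Q0 runs 3, rem=5, quantum used, demote→Q1. Q0=[P3] Q1=[P1,P2] Q2=[]
t=6-9: P3@Q0 runs 3, rem=5, I/O yield, promote→Q0. Q0=[P3] Q1=[P1,P2] Q2=[]
t=9-12: P3@Q0 runs 3, rem=2, I/O yield, promote→Q0. Q0=[P3] Q1=[P1,P2] Q2=[]
t=12-14: P3@Q0 runs 2, rem=0, completes. Q0=[] Q1=[P1,P2] Q2=[]
t=14-18: P1@Q1 runs 4, rem=2, quantum used, demote→Q2. Q0=[] Q1=[P2] Q2=[P1]
t=18-22: P2@Q1 runs 4, rem=1, quantum used, demote→Q2. Q0=[] Q1=[] Q2=[P1,P2]
t=22-24: P1@Q2 runs 2, rem=0, completes. Q0=[] Q1=[] Q2=[P2]
t=24-25: P2@Q2 runs 1, rem=0, completes. Q0=[] Q1=[] Q2=[]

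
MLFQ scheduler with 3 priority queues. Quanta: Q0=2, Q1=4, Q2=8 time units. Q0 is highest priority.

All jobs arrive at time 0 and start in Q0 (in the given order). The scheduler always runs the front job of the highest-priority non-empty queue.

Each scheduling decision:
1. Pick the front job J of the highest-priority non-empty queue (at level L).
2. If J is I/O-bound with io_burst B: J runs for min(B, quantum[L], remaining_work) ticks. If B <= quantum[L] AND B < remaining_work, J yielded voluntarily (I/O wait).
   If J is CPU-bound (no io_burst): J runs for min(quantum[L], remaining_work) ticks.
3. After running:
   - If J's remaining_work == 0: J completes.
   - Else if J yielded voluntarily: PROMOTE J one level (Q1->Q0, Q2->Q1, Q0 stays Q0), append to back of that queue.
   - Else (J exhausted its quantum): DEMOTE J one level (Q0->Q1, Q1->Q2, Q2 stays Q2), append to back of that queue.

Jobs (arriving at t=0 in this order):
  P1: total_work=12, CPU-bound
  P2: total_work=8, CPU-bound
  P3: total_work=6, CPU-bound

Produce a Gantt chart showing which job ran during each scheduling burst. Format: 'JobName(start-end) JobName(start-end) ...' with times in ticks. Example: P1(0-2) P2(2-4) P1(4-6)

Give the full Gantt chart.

Answer: P1(0-2) P2(2-4) P3(4-6) P1(6-10) P2(10-14) P3(14-18) P1(18-24) P2(24-26)

Derivation:
t=0-2: P1@Q0 runs 2, rem=10, quantum used, demote→Q1. Q0=[P2,P3] Q1=[P1] Q2=[]
t=2-4: P2@Q0 runs 2, rem=6, quantum used, demote→Q1. Q0=[P3] Q1=[P1,P2] Q2=[]
t=4-6: P3@Q0 runs 2, rem=4, quantum used, demote→Q1. Q0=[] Q1=[P1,P2,P3] Q2=[]
t=6-10: P1@Q1 runs 4, rem=6, quantum used, demote→Q2. Q0=[] Q1=[P2,P3] Q2=[P1]
t=10-14: P2@Q1 runs 4, rem=2, quantum used, demote→Q2. Q0=[] Q1=[P3] Q2=[P1,P2]
t=14-18: P3@Q1 runs 4, rem=0, completes. Q0=[] Q1=[] Q2=[P1,P2]
t=18-24: P1@Q2 runs 6, rem=0, completes. Q0=[] Q1=[] Q2=[P2]
t=24-26: P2@Q2 runs 2, rem=0, completes. Q0=[] Q1=[] Q2=[]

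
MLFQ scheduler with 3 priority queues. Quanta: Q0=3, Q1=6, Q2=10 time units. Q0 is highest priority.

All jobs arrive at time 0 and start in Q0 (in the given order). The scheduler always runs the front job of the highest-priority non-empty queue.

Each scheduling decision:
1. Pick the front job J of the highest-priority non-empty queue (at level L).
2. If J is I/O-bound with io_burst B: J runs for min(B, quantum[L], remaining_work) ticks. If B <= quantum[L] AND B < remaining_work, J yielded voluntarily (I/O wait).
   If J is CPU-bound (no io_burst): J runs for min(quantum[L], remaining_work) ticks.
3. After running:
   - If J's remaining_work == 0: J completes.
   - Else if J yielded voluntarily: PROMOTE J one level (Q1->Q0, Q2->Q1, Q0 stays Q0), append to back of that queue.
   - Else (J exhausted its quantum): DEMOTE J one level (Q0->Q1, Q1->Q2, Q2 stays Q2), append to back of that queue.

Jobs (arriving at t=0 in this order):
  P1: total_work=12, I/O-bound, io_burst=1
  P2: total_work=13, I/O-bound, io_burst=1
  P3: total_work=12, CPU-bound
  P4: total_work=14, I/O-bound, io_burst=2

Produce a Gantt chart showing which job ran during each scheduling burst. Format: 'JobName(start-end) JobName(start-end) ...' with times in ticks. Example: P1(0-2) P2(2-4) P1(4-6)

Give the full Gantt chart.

Answer: P1(0-1) P2(1-2) P3(2-5) P4(5-7) P1(7-8) P2(8-9) P4(9-11) P1(11-12) P2(12-13) P4(13-15) P1(15-16) P2(16-17) P4(17-19) P1(19-20) P2(20-21) P4(21-23) P1(23-24) P2(24-25) P4(25-27) P1(27-28) P2(28-29) P4(29-31) P1(31-32) P2(32-33) P1(33-34) P2(34-35) P1(35-36) P2(36-37) P1(37-38) P2(38-39) P1(39-40) P2(40-41) P2(41-42) P3(42-48) P3(48-51)

Derivation:
t=0-1: P1@Q0 runs 1, rem=11, I/O yield, promote→Q0. Q0=[P2,P3,P4,P1] Q1=[] Q2=[]
t=1-2: P2@Q0 runs 1, rem=12, I/O yield, promote→Q0. Q0=[P3,P4,P1,P2] Q1=[] Q2=[]
t=2-5: P3@Q0 runs 3, rem=9, quantum used, demote→Q1. Q0=[P4,P1,P2] Q1=[P3] Q2=[]
t=5-7: P4@Q0 runs 2, rem=12, I/O yield, promote→Q0. Q0=[P1,P2,P4] Q1=[P3] Q2=[]
t=7-8: P1@Q0 runs 1, rem=10, I/O yield, promote→Q0. Q0=[P2,P4,P1] Q1=[P3] Q2=[]
t=8-9: P2@Q0 runs 1, rem=11, I/O yield, promote→Q0. Q0=[P4,P1,P2] Q1=[P3] Q2=[]
t=9-11: P4@Q0 runs 2, rem=10, I/O yield, promote→Q0. Q0=[P1,P2,P4] Q1=[P3] Q2=[]
t=11-12: P1@Q0 runs 1, rem=9, I/O yield, promote→Q0. Q0=[P2,P4,P1] Q1=[P3] Q2=[]
t=12-13: P2@Q0 runs 1, rem=10, I/O yield, promote→Q0. Q0=[P4,P1,P2] Q1=[P3] Q2=[]
t=13-15: P4@Q0 runs 2, rem=8, I/O yield, promote→Q0. Q0=[P1,P2,P4] Q1=[P3] Q2=[]
t=15-16: P1@Q0 runs 1, rem=8, I/O yield, promote→Q0. Q0=[P2,P4,P1] Q1=[P3] Q2=[]
t=16-17: P2@Q0 runs 1, rem=9, I/O yield, promote→Q0. Q0=[P4,P1,P2] Q1=[P3] Q2=[]
t=17-19: P4@Q0 runs 2, rem=6, I/O yield, promote→Q0. Q0=[P1,P2,P4] Q1=[P3] Q2=[]
t=19-20: P1@Q0 runs 1, rem=7, I/O yield, promote→Q0. Q0=[P2,P4,P1] Q1=[P3] Q2=[]
t=20-21: P2@Q0 runs 1, rem=8, I/O yield, promote→Q0. Q0=[P4,P1,P2] Q1=[P3] Q2=[]
t=21-23: P4@Q0 runs 2, rem=4, I/O yield, promote→Q0. Q0=[P1,P2,P4] Q1=[P3] Q2=[]
t=23-24: P1@Q0 runs 1, rem=6, I/O yield, promote→Q0. Q0=[P2,P4,P1] Q1=[P3] Q2=[]
t=24-25: P2@Q0 runs 1, rem=7, I/O yield, promote→Q0. Q0=[P4,P1,P2] Q1=[P3] Q2=[]
t=25-27: P4@Q0 runs 2, rem=2, I/O yield, promote→Q0. Q0=[P1,P2,P4] Q1=[P3] Q2=[]
t=27-28: P1@Q0 runs 1, rem=5, I/O yield, promote→Q0. Q0=[P2,P4,P1] Q1=[P3] Q2=[]
t=28-29: P2@Q0 runs 1, rem=6, I/O yield, promote→Q0. Q0=[P4,P1,P2] Q1=[P3] Q2=[]
t=29-31: P4@Q0 runs 2, rem=0, completes. Q0=[P1,P2] Q1=[P3] Q2=[]
t=31-32: P1@Q0 runs 1, rem=4, I/O yield, promote→Q0. Q0=[P2,P1] Q1=[P3] Q2=[]
t=32-33: P2@Q0 runs 1, rem=5, I/O yield, promote→Q0. Q0=[P1,P2] Q1=[P3] Q2=[]
t=33-34: P1@Q0 runs 1, rem=3, I/O yield, promote→Q0. Q0=[P2,P1] Q1=[P3] Q2=[]
t=34-35: P2@Q0 runs 1, rem=4, I/O yield, promote→Q0. Q0=[P1,P2] Q1=[P3] Q2=[]
t=35-36: P1@Q0 runs 1, rem=2, I/O yield, promote→Q0. Q0=[P2,P1] Q1=[P3] Q2=[]
t=36-37: P2@Q0 runs 1, rem=3, I/O yield, promote→Q0. Q0=[P1,P2] Q1=[P3] Q2=[]
t=37-38: P1@Q0 runs 1, rem=1, I/O yield, promote→Q0. Q0=[P2,P1] Q1=[P3] Q2=[]
t=38-39: P2@Q0 runs 1, rem=2, I/O yield, promote→Q0. Q0=[P1,P2] Q1=[P3] Q2=[]
t=39-40: P1@Q0 runs 1, rem=0, completes. Q0=[P2] Q1=[P3] Q2=[]
t=40-41: P2@Q0 runs 1, rem=1, I/O yield, promote→Q0. Q0=[P2] Q1=[P3] Q2=[]
t=41-42: P2@Q0 runs 1, rem=0, completes. Q0=[] Q1=[P3] Q2=[]
t=42-48: P3@Q1 runs 6, rem=3, quantum used, demote→Q2. Q0=[] Q1=[] Q2=[P3]
t=48-51: P3@Q2 runs 3, rem=0, completes. Q0=[] Q1=[] Q2=[]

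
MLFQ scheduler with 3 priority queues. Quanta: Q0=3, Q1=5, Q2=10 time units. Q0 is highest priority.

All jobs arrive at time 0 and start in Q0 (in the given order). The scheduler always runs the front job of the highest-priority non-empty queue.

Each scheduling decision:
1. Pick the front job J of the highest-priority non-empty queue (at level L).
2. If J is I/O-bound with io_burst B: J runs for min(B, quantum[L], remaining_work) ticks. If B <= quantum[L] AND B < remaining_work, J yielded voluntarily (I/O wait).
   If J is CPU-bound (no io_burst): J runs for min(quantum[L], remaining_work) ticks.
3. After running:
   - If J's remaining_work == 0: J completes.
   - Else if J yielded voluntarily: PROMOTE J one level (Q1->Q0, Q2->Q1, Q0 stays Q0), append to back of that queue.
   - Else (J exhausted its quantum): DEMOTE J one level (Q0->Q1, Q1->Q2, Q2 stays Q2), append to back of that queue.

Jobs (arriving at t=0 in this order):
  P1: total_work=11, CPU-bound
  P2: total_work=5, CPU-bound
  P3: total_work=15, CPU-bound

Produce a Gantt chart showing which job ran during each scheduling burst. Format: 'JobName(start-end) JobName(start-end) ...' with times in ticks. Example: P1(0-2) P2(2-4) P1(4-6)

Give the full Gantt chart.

t=0-3: P1@Q0 runs 3, rem=8, quantum used, demote→Q1. Q0=[P2,P3] Q1=[P1] Q2=[]
t=3-6: P2@Q0 runs 3, rem=2, quantum used, demote→Q1. Q0=[P3] Q1=[P1,P2] Q2=[]
t=6-9: P3@Q0 runs 3, rem=12, quantum used, demote→Q1. Q0=[] Q1=[P1,P2,P3] Q2=[]
t=9-14: P1@Q1 runs 5, rem=3, quantum used, demote→Q2. Q0=[] Q1=[P2,P3] Q2=[P1]
t=14-16: P2@Q1 runs 2, rem=0, completes. Q0=[] Q1=[P3] Q2=[P1]
t=16-21: P3@Q1 runs 5, rem=7, quantum used, demote→Q2. Q0=[] Q1=[] Q2=[P1,P3]
t=21-24: P1@Q2 runs 3, rem=0, completes. Q0=[] Q1=[] Q2=[P3]
t=24-31: P3@Q2 runs 7, rem=0, completes. Q0=[] Q1=[] Q2=[]

Answer: P1(0-3) P2(3-6) P3(6-9) P1(9-14) P2(14-16) P3(16-21) P1(21-24) P3(24-31)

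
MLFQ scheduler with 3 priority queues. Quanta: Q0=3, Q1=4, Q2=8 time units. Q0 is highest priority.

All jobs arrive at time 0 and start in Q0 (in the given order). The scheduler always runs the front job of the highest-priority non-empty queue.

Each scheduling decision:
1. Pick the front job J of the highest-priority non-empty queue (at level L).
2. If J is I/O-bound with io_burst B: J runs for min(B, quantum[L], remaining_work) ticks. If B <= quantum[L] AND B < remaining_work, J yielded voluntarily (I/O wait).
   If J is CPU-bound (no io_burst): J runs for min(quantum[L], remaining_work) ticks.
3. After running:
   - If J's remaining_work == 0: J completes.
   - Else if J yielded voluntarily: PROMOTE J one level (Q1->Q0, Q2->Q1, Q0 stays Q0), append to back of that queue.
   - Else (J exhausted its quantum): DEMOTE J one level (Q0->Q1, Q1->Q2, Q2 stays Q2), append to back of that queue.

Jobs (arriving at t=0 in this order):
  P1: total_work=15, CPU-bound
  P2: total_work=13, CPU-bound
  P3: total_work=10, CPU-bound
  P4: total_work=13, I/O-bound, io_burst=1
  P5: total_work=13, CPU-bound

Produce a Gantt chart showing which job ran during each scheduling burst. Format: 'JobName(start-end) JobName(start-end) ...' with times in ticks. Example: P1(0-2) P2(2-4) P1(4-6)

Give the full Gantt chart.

t=0-3: P1@Q0 runs 3, rem=12, quantum used, demote→Q1. Q0=[P2,P3,P4,P5] Q1=[P1] Q2=[]
t=3-6: P2@Q0 runs 3, rem=10, quantum used, demote→Q1. Q0=[P3,P4,P5] Q1=[P1,P2] Q2=[]
t=6-9: P3@Q0 runs 3, rem=7, quantum used, demote→Q1. Q0=[P4,P5] Q1=[P1,P2,P3] Q2=[]
t=9-10: P4@Q0 runs 1, rem=12, I/O yield, promote→Q0. Q0=[P5,P4] Q1=[P1,P2,P3] Q2=[]
t=10-13: P5@Q0 runs 3, rem=10, quantum used, demote→Q1. Q0=[P4] Q1=[P1,P2,P3,P5] Q2=[]
t=13-14: P4@Q0 runs 1, rem=11, I/O yield, promote→Q0. Q0=[P4] Q1=[P1,P2,P3,P5] Q2=[]
t=14-15: P4@Q0 runs 1, rem=10, I/O yield, promote→Q0. Q0=[P4] Q1=[P1,P2,P3,P5] Q2=[]
t=15-16: P4@Q0 runs 1, rem=9, I/O yield, promote→Q0. Q0=[P4] Q1=[P1,P2,P3,P5] Q2=[]
t=16-17: P4@Q0 runs 1, rem=8, I/O yield, promote→Q0. Q0=[P4] Q1=[P1,P2,P3,P5] Q2=[]
t=17-18: P4@Q0 runs 1, rem=7, I/O yield, promote→Q0. Q0=[P4] Q1=[P1,P2,P3,P5] Q2=[]
t=18-19: P4@Q0 runs 1, rem=6, I/O yield, promote→Q0. Q0=[P4] Q1=[P1,P2,P3,P5] Q2=[]
t=19-20: P4@Q0 runs 1, rem=5, I/O yield, promote→Q0. Q0=[P4] Q1=[P1,P2,P3,P5] Q2=[]
t=20-21: P4@Q0 runs 1, rem=4, I/O yield, promote→Q0. Q0=[P4] Q1=[P1,P2,P3,P5] Q2=[]
t=21-22: P4@Q0 runs 1, rem=3, I/O yield, promote→Q0. Q0=[P4] Q1=[P1,P2,P3,P5] Q2=[]
t=22-23: P4@Q0 runs 1, rem=2, I/O yield, promote→Q0. Q0=[P4] Q1=[P1,P2,P3,P5] Q2=[]
t=23-24: P4@Q0 runs 1, rem=1, I/O yield, promote→Q0. Q0=[P4] Q1=[P1,P2,P3,P5] Q2=[]
t=24-25: P4@Q0 runs 1, rem=0, completes. Q0=[] Q1=[P1,P2,P3,P5] Q2=[]
t=25-29: P1@Q1 runs 4, rem=8, quantum used, demote→Q2. Q0=[] Q1=[P2,P3,P5] Q2=[P1]
t=29-33: P2@Q1 runs 4, rem=6, quantum used, demote→Q2. Q0=[] Q1=[P3,P5] Q2=[P1,P2]
t=33-37: P3@Q1 runs 4, rem=3, quantum used, demote→Q2. Q0=[] Q1=[P5] Q2=[P1,P2,P3]
t=37-41: P5@Q1 runs 4, rem=6, quantum used, demote→Q2. Q0=[] Q1=[] Q2=[P1,P2,P3,P5]
t=41-49: P1@Q2 runs 8, rem=0, completes. Q0=[] Q1=[] Q2=[P2,P3,P5]
t=49-55: P2@Q2 runs 6, rem=0, completes. Q0=[] Q1=[] Q2=[P3,P5]
t=55-58: P3@Q2 runs 3, rem=0, completes. Q0=[] Q1=[] Q2=[P5]
t=58-64: P5@Q2 runs 6, rem=0, completes. Q0=[] Q1=[] Q2=[]

Answer: P1(0-3) P2(3-6) P3(6-9) P4(9-10) P5(10-13) P4(13-14) P4(14-15) P4(15-16) P4(16-17) P4(17-18) P4(18-19) P4(19-20) P4(20-21) P4(21-22) P4(22-23) P4(23-24) P4(24-25) P1(25-29) P2(29-33) P3(33-37) P5(37-41) P1(41-49) P2(49-55) P3(55-58) P5(58-64)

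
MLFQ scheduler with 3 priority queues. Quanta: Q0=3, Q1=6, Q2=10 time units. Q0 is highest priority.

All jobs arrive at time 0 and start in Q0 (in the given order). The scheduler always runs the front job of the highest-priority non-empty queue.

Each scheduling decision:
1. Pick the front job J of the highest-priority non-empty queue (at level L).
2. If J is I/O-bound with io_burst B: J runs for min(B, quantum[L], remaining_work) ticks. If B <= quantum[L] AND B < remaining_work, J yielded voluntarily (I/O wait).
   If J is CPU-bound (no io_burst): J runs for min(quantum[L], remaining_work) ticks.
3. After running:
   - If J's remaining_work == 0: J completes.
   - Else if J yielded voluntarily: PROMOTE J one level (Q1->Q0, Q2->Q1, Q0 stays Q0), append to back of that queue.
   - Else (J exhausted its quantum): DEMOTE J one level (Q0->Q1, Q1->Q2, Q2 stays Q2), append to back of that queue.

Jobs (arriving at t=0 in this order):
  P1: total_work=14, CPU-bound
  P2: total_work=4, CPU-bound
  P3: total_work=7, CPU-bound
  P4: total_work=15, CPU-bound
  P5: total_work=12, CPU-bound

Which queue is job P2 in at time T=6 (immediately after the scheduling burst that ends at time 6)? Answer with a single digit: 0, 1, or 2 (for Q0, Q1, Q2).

Answer: 1

Derivation:
t=0-3: P1@Q0 runs 3, rem=11, quantum used, demote→Q1. Q0=[P2,P3,P4,P5] Q1=[P1] Q2=[]
t=3-6: P2@Q0 runs 3, rem=1, quantum used, demote→Q1. Q0=[P3,P4,P5] Q1=[P1,P2] Q2=[]
t=6-9: P3@Q0 runs 3, rem=4, quantum used, demote→Q1. Q0=[P4,P5] Q1=[P1,P2,P3] Q2=[]
t=9-12: P4@Q0 runs 3, rem=12, quantum used, demote→Q1. Q0=[P5] Q1=[P1,P2,P3,P4] Q2=[]
t=12-15: P5@Q0 runs 3, rem=9, quantum used, demote→Q1. Q0=[] Q1=[P1,P2,P3,P4,P5] Q2=[]
t=15-21: P1@Q1 runs 6, rem=5, quantum used, demote→Q2. Q0=[] Q1=[P2,P3,P4,P5] Q2=[P1]
t=21-22: P2@Q1 runs 1, rem=0, completes. Q0=[] Q1=[P3,P4,P5] Q2=[P1]
t=22-26: P3@Q1 runs 4, rem=0, completes. Q0=[] Q1=[P4,P5] Q2=[P1]
t=26-32: P4@Q1 runs 6, rem=6, quantum used, demote→Q2. Q0=[] Q1=[P5] Q2=[P1,P4]
t=32-38: P5@Q1 runs 6, rem=3, quantum used, demote→Q2. Q0=[] Q1=[] Q2=[P1,P4,P5]
t=38-43: P1@Q2 runs 5, rem=0, completes. Q0=[] Q1=[] Q2=[P4,P5]
t=43-49: P4@Q2 runs 6, rem=0, completes. Q0=[] Q1=[] Q2=[P5]
t=49-52: P5@Q2 runs 3, rem=0, completes. Q0=[] Q1=[] Q2=[]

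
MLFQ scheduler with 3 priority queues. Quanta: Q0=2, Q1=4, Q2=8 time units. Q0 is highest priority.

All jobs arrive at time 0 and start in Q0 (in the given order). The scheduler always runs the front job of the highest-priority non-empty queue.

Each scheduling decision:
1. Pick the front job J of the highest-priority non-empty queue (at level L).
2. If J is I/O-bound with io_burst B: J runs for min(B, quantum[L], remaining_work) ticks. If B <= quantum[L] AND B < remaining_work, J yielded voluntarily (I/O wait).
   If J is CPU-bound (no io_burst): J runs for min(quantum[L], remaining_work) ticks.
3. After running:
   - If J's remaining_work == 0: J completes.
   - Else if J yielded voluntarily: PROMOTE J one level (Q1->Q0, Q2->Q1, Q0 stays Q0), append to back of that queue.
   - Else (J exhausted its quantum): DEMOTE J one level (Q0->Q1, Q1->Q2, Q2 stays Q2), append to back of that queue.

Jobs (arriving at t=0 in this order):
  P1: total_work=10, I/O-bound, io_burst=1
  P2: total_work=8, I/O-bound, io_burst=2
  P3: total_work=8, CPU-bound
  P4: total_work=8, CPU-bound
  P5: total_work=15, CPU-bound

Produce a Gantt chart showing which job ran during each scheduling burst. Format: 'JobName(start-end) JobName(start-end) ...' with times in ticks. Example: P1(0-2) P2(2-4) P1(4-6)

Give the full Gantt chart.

Answer: P1(0-1) P2(1-3) P3(3-5) P4(5-7) P5(7-9) P1(9-10) P2(10-12) P1(12-13) P2(13-15) P1(15-16) P2(16-18) P1(18-19) P1(19-20) P1(20-21) P1(21-22) P1(22-23) P1(23-24) P3(24-28) P4(28-32) P5(32-36) P3(36-38) P4(38-40) P5(40-48) P5(48-49)

Derivation:
t=0-1: P1@Q0 runs 1, rem=9, I/O yield, promote→Q0. Q0=[P2,P3,P4,P5,P1] Q1=[] Q2=[]
t=1-3: P2@Q0 runs 2, rem=6, I/O yield, promote→Q0. Q0=[P3,P4,P5,P1,P2] Q1=[] Q2=[]
t=3-5: P3@Q0 runs 2, rem=6, quantum used, demote→Q1. Q0=[P4,P5,P1,P2] Q1=[P3] Q2=[]
t=5-7: P4@Q0 runs 2, rem=6, quantum used, demote→Q1. Q0=[P5,P1,P2] Q1=[P3,P4] Q2=[]
t=7-9: P5@Q0 runs 2, rem=13, quantum used, demote→Q1. Q0=[P1,P2] Q1=[P3,P4,P5] Q2=[]
t=9-10: P1@Q0 runs 1, rem=8, I/O yield, promote→Q0. Q0=[P2,P1] Q1=[P3,P4,P5] Q2=[]
t=10-12: P2@Q0 runs 2, rem=4, I/O yield, promote→Q0. Q0=[P1,P2] Q1=[P3,P4,P5] Q2=[]
t=12-13: P1@Q0 runs 1, rem=7, I/O yield, promote→Q0. Q0=[P2,P1] Q1=[P3,P4,P5] Q2=[]
t=13-15: P2@Q0 runs 2, rem=2, I/O yield, promote→Q0. Q0=[P1,P2] Q1=[P3,P4,P5] Q2=[]
t=15-16: P1@Q0 runs 1, rem=6, I/O yield, promote→Q0. Q0=[P2,P1] Q1=[P3,P4,P5] Q2=[]
t=16-18: P2@Q0 runs 2, rem=0, completes. Q0=[P1] Q1=[P3,P4,P5] Q2=[]
t=18-19: P1@Q0 runs 1, rem=5, I/O yield, promote→Q0. Q0=[P1] Q1=[P3,P4,P5] Q2=[]
t=19-20: P1@Q0 runs 1, rem=4, I/O yield, promote→Q0. Q0=[P1] Q1=[P3,P4,P5] Q2=[]
t=20-21: P1@Q0 runs 1, rem=3, I/O yield, promote→Q0. Q0=[P1] Q1=[P3,P4,P5] Q2=[]
t=21-22: P1@Q0 runs 1, rem=2, I/O yield, promote→Q0. Q0=[P1] Q1=[P3,P4,P5] Q2=[]
t=22-23: P1@Q0 runs 1, rem=1, I/O yield, promote→Q0. Q0=[P1] Q1=[P3,P4,P5] Q2=[]
t=23-24: P1@Q0 runs 1, rem=0, completes. Q0=[] Q1=[P3,P4,P5] Q2=[]
t=24-28: P3@Q1 runs 4, rem=2, quantum used, demote→Q2. Q0=[] Q1=[P4,P5] Q2=[P3]
t=28-32: P4@Q1 runs 4, rem=2, quantum used, demote→Q2. Q0=[] Q1=[P5] Q2=[P3,P4]
t=32-36: P5@Q1 runs 4, rem=9, quantum used, demote→Q2. Q0=[] Q1=[] Q2=[P3,P4,P5]
t=36-38: P3@Q2 runs 2, rem=0, completes. Q0=[] Q1=[] Q2=[P4,P5]
t=38-40: P4@Q2 runs 2, rem=0, completes. Q0=[] Q1=[] Q2=[P5]
t=40-48: P5@Q2 runs 8, rem=1, quantum used, demote→Q2. Q0=[] Q1=[] Q2=[P5]
t=48-49: P5@Q2 runs 1, rem=0, completes. Q0=[] Q1=[] Q2=[]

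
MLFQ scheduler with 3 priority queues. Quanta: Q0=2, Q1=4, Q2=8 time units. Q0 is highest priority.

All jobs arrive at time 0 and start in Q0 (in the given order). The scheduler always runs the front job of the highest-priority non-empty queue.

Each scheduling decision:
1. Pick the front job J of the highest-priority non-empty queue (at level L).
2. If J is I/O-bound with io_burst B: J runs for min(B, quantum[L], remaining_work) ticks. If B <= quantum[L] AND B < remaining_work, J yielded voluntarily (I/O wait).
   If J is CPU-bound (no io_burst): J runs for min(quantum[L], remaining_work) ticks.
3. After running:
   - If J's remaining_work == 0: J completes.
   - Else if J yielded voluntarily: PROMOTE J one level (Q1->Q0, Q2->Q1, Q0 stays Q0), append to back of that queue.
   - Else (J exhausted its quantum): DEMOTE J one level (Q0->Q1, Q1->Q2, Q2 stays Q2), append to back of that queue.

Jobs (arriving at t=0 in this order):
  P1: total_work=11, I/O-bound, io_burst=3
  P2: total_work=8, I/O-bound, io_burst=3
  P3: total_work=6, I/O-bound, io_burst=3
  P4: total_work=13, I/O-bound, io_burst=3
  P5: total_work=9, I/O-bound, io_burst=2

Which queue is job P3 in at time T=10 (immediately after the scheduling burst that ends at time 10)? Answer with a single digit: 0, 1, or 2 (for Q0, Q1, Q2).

t=0-2: P1@Q0 runs 2, rem=9, quantum used, demote→Q1. Q0=[P2,P3,P4,P5] Q1=[P1] Q2=[]
t=2-4: P2@Q0 runs 2, rem=6, quantum used, demote→Q1. Q0=[P3,P4,P5] Q1=[P1,P2] Q2=[]
t=4-6: P3@Q0 runs 2, rem=4, quantum used, demote→Q1. Q0=[P4,P5] Q1=[P1,P2,P3] Q2=[]
t=6-8: P4@Q0 runs 2, rem=11, quantum used, demote→Q1. Q0=[P5] Q1=[P1,P2,P3,P4] Q2=[]
t=8-10: P5@Q0 runs 2, rem=7, I/O yield, promote→Q0. Q0=[P5] Q1=[P1,P2,P3,P4] Q2=[]
t=10-12: P5@Q0 runs 2, rem=5, I/O yield, promote→Q0. Q0=[P5] Q1=[P1,P2,P3,P4] Q2=[]
t=12-14: P5@Q0 runs 2, rem=3, I/O yield, promote→Q0. Q0=[P5] Q1=[P1,P2,P3,P4] Q2=[]
t=14-16: P5@Q0 runs 2, rem=1, I/O yield, promote→Q0. Q0=[P5] Q1=[P1,P2,P3,P4] Q2=[]
t=16-17: P5@Q0 runs 1, rem=0, completes. Q0=[] Q1=[P1,P2,P3,P4] Q2=[]
t=17-20: P1@Q1 runs 3, rem=6, I/O yield, promote→Q0. Q0=[P1] Q1=[P2,P3,P4] Q2=[]
t=20-22: P1@Q0 runs 2, rem=4, quantum used, demote→Q1. Q0=[] Q1=[P2,P3,P4,P1] Q2=[]
t=22-25: P2@Q1 runs 3, rem=3, I/O yield, promote→Q0. Q0=[P2] Q1=[P3,P4,P1] Q2=[]
t=25-27: P2@Q0 runs 2, rem=1, quantum used, demote→Q1. Q0=[] Q1=[P3,P4,P1,P2] Q2=[]
t=27-30: P3@Q1 runs 3, rem=1, I/O yield, promote→Q0. Q0=[P3] Q1=[P4,P1,P2] Q2=[]
t=30-31: P3@Q0 runs 1, rem=0, completes. Q0=[] Q1=[P4,P1,P2] Q2=[]
t=31-34: P4@Q1 runs 3, rem=8, I/O yield, promote→Q0. Q0=[P4] Q1=[P1,P2] Q2=[]
t=34-36: P4@Q0 runs 2, rem=6, quantum used, demote→Q1. Q0=[] Q1=[P1,P2,P4] Q2=[]
t=36-39: P1@Q1 runs 3, rem=1, I/O yield, promote→Q0. Q0=[P1] Q1=[P2,P4] Q2=[]
t=39-40: P1@Q0 runs 1, rem=0, completes. Q0=[] Q1=[P2,P4] Q2=[]
t=40-41: P2@Q1 runs 1, rem=0, completes. Q0=[] Q1=[P4] Q2=[]
t=41-44: P4@Q1 runs 3, rem=3, I/O yield, promote→Q0. Q0=[P4] Q1=[] Q2=[]
t=44-46: P4@Q0 runs 2, rem=1, quantum used, demote→Q1. Q0=[] Q1=[P4] Q2=[]
t=46-47: P4@Q1 runs 1, rem=0, completes. Q0=[] Q1=[] Q2=[]

Answer: 1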